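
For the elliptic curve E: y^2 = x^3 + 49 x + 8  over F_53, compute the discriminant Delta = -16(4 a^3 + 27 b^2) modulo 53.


4 a^3 + 27 b^2 = 4*49^3 + 27*8^2 = 470596 + 1728 = 472324
Delta = -16 * (472324) = -7557184
Delta mod 53 = 33

Delta = 33 (mod 53)


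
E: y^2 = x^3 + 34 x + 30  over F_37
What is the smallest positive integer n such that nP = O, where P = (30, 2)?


Compute successive multiples of P until we hit O:
  1P = (30, 2)
  2P = (15, 20)
  3P = (26, 8)
  4P = (11, 25)
  5P = (3, 14)
  6P = (1, 18)
  7P = (10, 1)
  8P = (18, 6)
  ... (continuing to 28P)
  28P = O

ord(P) = 28


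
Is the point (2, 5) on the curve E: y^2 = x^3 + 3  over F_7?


Check whether y^2 = x^3 + 0 x + 3 (mod 7) for (x, y) = (2, 5).
LHS: y^2 = 5^2 mod 7 = 4
RHS: x^3 + 0 x + 3 = 2^3 + 0*2 + 3 mod 7 = 4
LHS = RHS

Yes, on the curve


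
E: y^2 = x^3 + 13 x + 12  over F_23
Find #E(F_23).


For each x in F_23, count y with y^2 = x^3 + 13 x + 12 mod 23:
  x = 0: RHS = 12, y in [9, 14]  -> 2 point(s)
  x = 1: RHS = 3, y in [7, 16]  -> 2 point(s)
  x = 2: RHS = 0, y in [0]  -> 1 point(s)
  x = 3: RHS = 9, y in [3, 20]  -> 2 point(s)
  x = 4: RHS = 13, y in [6, 17]  -> 2 point(s)
  x = 5: RHS = 18, y in [8, 15]  -> 2 point(s)
  x = 7: RHS = 9, y in [3, 20]  -> 2 point(s)
  x = 13: RHS = 9, y in [3, 20]  -> 2 point(s)
  x = 18: RHS = 6, y in [11, 12]  -> 2 point(s)
  x = 21: RHS = 1, y in [1, 22]  -> 2 point(s)
Affine points: 19. Add the point at infinity: total = 20.

#E(F_23) = 20


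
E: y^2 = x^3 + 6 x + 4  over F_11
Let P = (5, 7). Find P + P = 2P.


Doubling: s = (3 x1^2 + a) / (2 y1)
s = (3*5^2 + 6) / (2*7) mod 11 = 5
x3 = s^2 - 2 x1 mod 11 = 5^2 - 2*5 = 4
y3 = s (x1 - x3) - y1 mod 11 = 5 * (5 - 4) - 7 = 9

2P = (4, 9)


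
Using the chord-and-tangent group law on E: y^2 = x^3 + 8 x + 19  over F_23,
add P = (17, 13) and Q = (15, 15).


P != Q, so use the chord formula.
s = (y2 - y1) / (x2 - x1) = (2) / (21) mod 23 = 22
x3 = s^2 - x1 - x2 mod 23 = 22^2 - 17 - 15 = 15
y3 = s (x1 - x3) - y1 mod 23 = 22 * (17 - 15) - 13 = 8

P + Q = (15, 8)


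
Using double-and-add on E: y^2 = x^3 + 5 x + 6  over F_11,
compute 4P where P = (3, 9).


k = 4 = 100_2 (binary, LSB first: 001)
Double-and-add from P = (3, 9):
  bit 0 = 0: acc unchanged = O
  bit 1 = 0: acc unchanged = O
  bit 2 = 1: acc = O + (3, 9) = (3, 9)

4P = (3, 9)


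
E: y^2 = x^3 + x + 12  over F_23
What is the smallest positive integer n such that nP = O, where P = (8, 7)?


Compute successive multiples of P until we hit O:
  1P = (8, 7)
  2P = (8, 16)
  3P = O

ord(P) = 3


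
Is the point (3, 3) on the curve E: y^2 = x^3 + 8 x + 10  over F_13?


Check whether y^2 = x^3 + 8 x + 10 (mod 13) for (x, y) = (3, 3).
LHS: y^2 = 3^2 mod 13 = 9
RHS: x^3 + 8 x + 10 = 3^3 + 8*3 + 10 mod 13 = 9
LHS = RHS

Yes, on the curve


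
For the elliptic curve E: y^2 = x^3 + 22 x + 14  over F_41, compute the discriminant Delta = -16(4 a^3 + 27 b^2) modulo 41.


4 a^3 + 27 b^2 = 4*22^3 + 27*14^2 = 42592 + 5292 = 47884
Delta = -16 * (47884) = -766144
Delta mod 41 = 23

Delta = 23 (mod 41)


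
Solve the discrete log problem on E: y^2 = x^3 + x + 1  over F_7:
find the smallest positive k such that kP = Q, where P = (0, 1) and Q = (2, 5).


Enumerate multiples of P until we hit Q = (2, 5):
  1P = (0, 1)
  2P = (2, 5)
Match found at i = 2.

k = 2


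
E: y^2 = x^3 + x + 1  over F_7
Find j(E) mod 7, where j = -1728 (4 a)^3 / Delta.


Delta = -16(4 a^3 + 27 b^2) mod 7 = 1
-1728 * (4 a)^3 = -1728 * (4*1)^3 mod 7 = 1
j = 1 * 1^(-1) mod 7 = 1

j = 1 (mod 7)


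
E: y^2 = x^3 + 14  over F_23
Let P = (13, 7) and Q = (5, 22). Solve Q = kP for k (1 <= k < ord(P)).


Enumerate multiples of P until we hit Q = (5, 22):
  1P = (13, 7)
  2P = (22, 17)
  3P = (4, 3)
  4P = (15, 10)
  5P = (3, 8)
  6P = (10, 18)
  7P = (16, 4)
  8P = (18, 21)
  9P = (21, 12)
  10P = (7, 14)
  11P = (5, 22)
Match found at i = 11.

k = 11


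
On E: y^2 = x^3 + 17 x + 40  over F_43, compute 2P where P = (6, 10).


Doubling: s = (3 x1^2 + a) / (2 y1)
s = (3*6^2 + 17) / (2*10) mod 43 = 17
x3 = s^2 - 2 x1 mod 43 = 17^2 - 2*6 = 19
y3 = s (x1 - x3) - y1 mod 43 = 17 * (6 - 19) - 10 = 27

2P = (19, 27)


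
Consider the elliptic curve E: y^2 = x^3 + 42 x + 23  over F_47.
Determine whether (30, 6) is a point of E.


Check whether y^2 = x^3 + 42 x + 23 (mod 47) for (x, y) = (30, 6).
LHS: y^2 = 6^2 mod 47 = 36
RHS: x^3 + 42 x + 23 = 30^3 + 42*30 + 23 mod 47 = 36
LHS = RHS

Yes, on the curve


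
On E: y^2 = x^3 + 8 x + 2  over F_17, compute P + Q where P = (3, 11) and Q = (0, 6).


P != Q, so use the chord formula.
s = (y2 - y1) / (x2 - x1) = (12) / (14) mod 17 = 13
x3 = s^2 - x1 - x2 mod 17 = 13^2 - 3 - 0 = 13
y3 = s (x1 - x3) - y1 mod 17 = 13 * (3 - 13) - 11 = 12

P + Q = (13, 12)


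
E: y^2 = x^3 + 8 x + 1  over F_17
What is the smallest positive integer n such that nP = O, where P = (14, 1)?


Compute successive multiples of P until we hit O:
  1P = (14, 1)
  2P = (2, 5)
  3P = (3, 1)
  4P = (0, 16)
  5P = (11, 14)
  6P = (7, 14)
  7P = (5, 9)
  8P = (16, 14)
  ... (continuing to 19P)
  19P = O

ord(P) = 19


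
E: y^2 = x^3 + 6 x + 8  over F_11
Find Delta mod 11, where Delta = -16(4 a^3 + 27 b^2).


4 a^3 + 27 b^2 = 4*6^3 + 27*8^2 = 864 + 1728 = 2592
Delta = -16 * (2592) = -41472
Delta mod 11 = 9

Delta = 9 (mod 11)


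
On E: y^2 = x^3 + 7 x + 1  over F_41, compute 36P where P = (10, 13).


k = 36 = 100100_2 (binary, LSB first: 001001)
Double-and-add from P = (10, 13):
  bit 0 = 0: acc unchanged = O
  bit 1 = 0: acc unchanged = O
  bit 2 = 1: acc = O + (2, 33) = (2, 33)
  bit 3 = 0: acc unchanged = (2, 33)
  bit 4 = 0: acc unchanged = (2, 33)
  bit 5 = 1: acc = (2, 33) + (25, 37) = (10, 28)

36P = (10, 28)


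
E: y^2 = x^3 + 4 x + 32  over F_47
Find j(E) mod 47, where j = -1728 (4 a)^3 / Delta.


Delta = -16(4 a^3 + 27 b^2) mod 47 = 36
-1728 * (4 a)^3 = -1728 * (4*4)^3 mod 47 = 30
j = 30 * 36^(-1) mod 47 = 40

j = 40 (mod 47)


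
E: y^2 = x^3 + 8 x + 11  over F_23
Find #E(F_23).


For each x in F_23, count y with y^2 = x^3 + 8 x + 11 mod 23:
  x = 2: RHS = 12, y in [9, 14]  -> 2 point(s)
  x = 3: RHS = 16, y in [4, 19]  -> 2 point(s)
  x = 8: RHS = 12, y in [9, 14]  -> 2 point(s)
  x = 11: RHS = 4, y in [2, 21]  -> 2 point(s)
  x = 12: RHS = 18, y in [8, 15]  -> 2 point(s)
  x = 13: RHS = 12, y in [9, 14]  -> 2 point(s)
  x = 16: RHS = 3, y in [7, 16]  -> 2 point(s)
  x = 17: RHS = 0, y in [0]  -> 1 point(s)
  x = 20: RHS = 6, y in [11, 12]  -> 2 point(s)
  x = 22: RHS = 2, y in [5, 18]  -> 2 point(s)
Affine points: 19. Add the point at infinity: total = 20.

#E(F_23) = 20


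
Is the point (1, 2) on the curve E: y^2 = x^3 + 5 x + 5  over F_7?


Check whether y^2 = x^3 + 5 x + 5 (mod 7) for (x, y) = (1, 2).
LHS: y^2 = 2^2 mod 7 = 4
RHS: x^3 + 5 x + 5 = 1^3 + 5*1 + 5 mod 7 = 4
LHS = RHS

Yes, on the curve


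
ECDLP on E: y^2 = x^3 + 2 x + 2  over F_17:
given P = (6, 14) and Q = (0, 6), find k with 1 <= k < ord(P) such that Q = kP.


Enumerate multiples of P until we hit Q = (0, 6):
  1P = (6, 14)
  2P = (3, 16)
  3P = (16, 4)
  4P = (13, 10)
  5P = (7, 6)
  6P = (0, 6)
Match found at i = 6.

k = 6


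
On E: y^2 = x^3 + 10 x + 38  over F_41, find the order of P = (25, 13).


Compute successive multiples of P until we hit O:
  1P = (25, 13)
  2P = (30, 14)
  3P = (9, 23)
  4P = (17, 23)
  5P = (39, 25)
  6P = (2, 36)
  7P = (15, 18)
  8P = (32, 11)
  ... (continuing to 20P)
  20P = O

ord(P) = 20


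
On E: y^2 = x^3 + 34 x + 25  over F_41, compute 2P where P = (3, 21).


Doubling: s = (3 x1^2 + a) / (2 y1)
s = (3*3^2 + 34) / (2*21) mod 41 = 20
x3 = s^2 - 2 x1 mod 41 = 20^2 - 2*3 = 25
y3 = s (x1 - x3) - y1 mod 41 = 20 * (3 - 25) - 21 = 31

2P = (25, 31)


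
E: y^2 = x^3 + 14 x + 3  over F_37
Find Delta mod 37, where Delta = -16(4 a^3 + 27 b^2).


4 a^3 + 27 b^2 = 4*14^3 + 27*3^2 = 10976 + 243 = 11219
Delta = -16 * (11219) = -179504
Delta mod 37 = 20

Delta = 20 (mod 37)


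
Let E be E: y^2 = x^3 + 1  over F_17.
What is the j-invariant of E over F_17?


Delta = -16(4 a^3 + 27 b^2) mod 17 = 10
-1728 * (4 a)^3 = -1728 * (4*0)^3 mod 17 = 0
j = 0 * 10^(-1) mod 17 = 0

j = 0 (mod 17)


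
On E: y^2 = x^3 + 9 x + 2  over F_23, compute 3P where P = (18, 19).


k = 3 = 11_2 (binary, LSB first: 11)
Double-and-add from P = (18, 19):
  bit 0 = 1: acc = O + (18, 19) = (18, 19)
  bit 1 = 1: acc = (18, 19) + (11, 11) = (0, 18)

3P = (0, 18)


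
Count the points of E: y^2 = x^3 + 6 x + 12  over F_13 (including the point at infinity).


For each x in F_13, count y with y^2 = x^3 + 6 x + 12 mod 13:
  x = 0: RHS = 12, y in [5, 8]  -> 2 point(s)
  x = 4: RHS = 9, y in [3, 10]  -> 2 point(s)
  x = 6: RHS = 4, y in [2, 11]  -> 2 point(s)
  x = 8: RHS = 0, y in [0]  -> 1 point(s)
Affine points: 7. Add the point at infinity: total = 8.

#E(F_13) = 8


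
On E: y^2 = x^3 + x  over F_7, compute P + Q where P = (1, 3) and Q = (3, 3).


P != Q, so use the chord formula.
s = (y2 - y1) / (x2 - x1) = (0) / (2) mod 7 = 0
x3 = s^2 - x1 - x2 mod 7 = 0^2 - 1 - 3 = 3
y3 = s (x1 - x3) - y1 mod 7 = 0 * (1 - 3) - 3 = 4

P + Q = (3, 4)


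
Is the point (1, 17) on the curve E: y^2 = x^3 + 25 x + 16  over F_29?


Check whether y^2 = x^3 + 25 x + 16 (mod 29) for (x, y) = (1, 17).
LHS: y^2 = 17^2 mod 29 = 28
RHS: x^3 + 25 x + 16 = 1^3 + 25*1 + 16 mod 29 = 13
LHS != RHS

No, not on the curve


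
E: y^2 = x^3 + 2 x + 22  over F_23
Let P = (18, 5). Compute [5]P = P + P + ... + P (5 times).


k = 5 = 101_2 (binary, LSB first: 101)
Double-and-add from P = (18, 5):
  bit 0 = 1: acc = O + (18, 5) = (18, 5)
  bit 1 = 0: acc unchanged = (18, 5)
  bit 2 = 1: acc = (18, 5) + (18, 5) = (18, 18)

5P = (18, 18)


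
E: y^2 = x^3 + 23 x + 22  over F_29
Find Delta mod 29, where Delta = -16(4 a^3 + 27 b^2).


4 a^3 + 27 b^2 = 4*23^3 + 27*22^2 = 48668 + 13068 = 61736
Delta = -16 * (61736) = -987776
Delta mod 29 = 22

Delta = 22 (mod 29)


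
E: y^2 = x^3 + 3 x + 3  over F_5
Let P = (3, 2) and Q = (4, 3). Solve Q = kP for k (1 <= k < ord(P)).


Enumerate multiples of P until we hit Q = (4, 3):
  1P = (3, 2)
  2P = (4, 3)
Match found at i = 2.

k = 2


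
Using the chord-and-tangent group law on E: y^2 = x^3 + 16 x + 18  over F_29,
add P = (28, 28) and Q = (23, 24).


P != Q, so use the chord formula.
s = (y2 - y1) / (x2 - x1) = (25) / (24) mod 29 = 24
x3 = s^2 - x1 - x2 mod 29 = 24^2 - 28 - 23 = 3
y3 = s (x1 - x3) - y1 mod 29 = 24 * (28 - 3) - 28 = 21

P + Q = (3, 21)


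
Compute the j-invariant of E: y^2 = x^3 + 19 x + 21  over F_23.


Delta = -16(4 a^3 + 27 b^2) mod 23 = 22
-1728 * (4 a)^3 = -1728 * (4*19)^3 mod 23 = 6
j = 6 * 22^(-1) mod 23 = 17

j = 17 (mod 23)


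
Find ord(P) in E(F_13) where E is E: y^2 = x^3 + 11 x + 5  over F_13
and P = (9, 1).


Compute successive multiples of P until we hit O:
  1P = (9, 1)
  2P = (4, 10)
  3P = (10, 6)
  4P = (6, 1)
  5P = (11, 12)
  6P = (7, 10)
  7P = (1, 2)
  8P = (2, 3)
  ... (continuing to 20P)
  20P = O

ord(P) = 20


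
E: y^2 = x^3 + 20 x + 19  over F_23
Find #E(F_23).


For each x in F_23, count y with y^2 = x^3 + 20 x + 19 mod 23:
  x = 4: RHS = 2, y in [5, 18]  -> 2 point(s)
  x = 8: RHS = 1, y in [1, 22]  -> 2 point(s)
  x = 9: RHS = 8, y in [10, 13]  -> 2 point(s)
  x = 10: RHS = 0, y in [0]  -> 1 point(s)
  x = 11: RHS = 6, y in [11, 12]  -> 2 point(s)
  x = 12: RHS = 9, y in [3, 20]  -> 2 point(s)
  x = 18: RHS = 1, y in [1, 22]  -> 2 point(s)
  x = 19: RHS = 13, y in [6, 17]  -> 2 point(s)
  x = 20: RHS = 1, y in [1, 22]  -> 2 point(s)
Affine points: 17. Add the point at infinity: total = 18.

#E(F_23) = 18


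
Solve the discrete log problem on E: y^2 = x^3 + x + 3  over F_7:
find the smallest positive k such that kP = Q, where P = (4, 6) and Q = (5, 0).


Enumerate multiples of P until we hit Q = (5, 0):
  1P = (4, 6)
  2P = (6, 1)
  3P = (5, 0)
Match found at i = 3.

k = 3


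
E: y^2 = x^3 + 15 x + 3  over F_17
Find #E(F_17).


For each x in F_17, count y with y^2 = x^3 + 15 x + 3 mod 17:
  x = 1: RHS = 2, y in [6, 11]  -> 2 point(s)
  x = 4: RHS = 8, y in [5, 12]  -> 2 point(s)
  x = 5: RHS = 16, y in [4, 13]  -> 2 point(s)
  x = 7: RHS = 9, y in [3, 14]  -> 2 point(s)
  x = 9: RHS = 0, y in [0]  -> 1 point(s)
  x = 13: RHS = 15, y in [7, 10]  -> 2 point(s)
  x = 14: RHS = 16, y in [4, 13]  -> 2 point(s)
  x = 15: RHS = 16, y in [4, 13]  -> 2 point(s)
  x = 16: RHS = 4, y in [2, 15]  -> 2 point(s)
Affine points: 17. Add the point at infinity: total = 18.

#E(F_17) = 18


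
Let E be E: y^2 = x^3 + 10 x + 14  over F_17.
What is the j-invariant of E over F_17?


Delta = -16(4 a^3 + 27 b^2) mod 17 = 10
-1728 * (4 a)^3 = -1728 * (4*10)^3 mod 17 = 4
j = 4 * 10^(-1) mod 17 = 14

j = 14 (mod 17)


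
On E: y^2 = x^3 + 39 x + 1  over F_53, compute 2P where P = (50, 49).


Doubling: s = (3 x1^2 + a) / (2 y1)
s = (3*50^2 + 39) / (2*49) mod 53 = 5
x3 = s^2 - 2 x1 mod 53 = 5^2 - 2*50 = 31
y3 = s (x1 - x3) - y1 mod 53 = 5 * (50 - 31) - 49 = 46

2P = (31, 46)


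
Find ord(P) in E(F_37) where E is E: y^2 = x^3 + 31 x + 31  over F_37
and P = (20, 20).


Compute successive multiples of P until we hit O:
  1P = (20, 20)
  2P = (4, 21)
  3P = (25, 15)
  4P = (30, 27)
  5P = (33, 19)
  6P = (14, 8)
  7P = (7, 6)
  8P = (7, 31)
  ... (continuing to 15P)
  15P = O

ord(P) = 15


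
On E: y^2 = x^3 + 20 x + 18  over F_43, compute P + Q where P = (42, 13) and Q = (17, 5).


P != Q, so use the chord formula.
s = (y2 - y1) / (x2 - x1) = (35) / (18) mod 43 = 33
x3 = s^2 - x1 - x2 mod 43 = 33^2 - 42 - 17 = 41
y3 = s (x1 - x3) - y1 mod 43 = 33 * (42 - 41) - 13 = 20

P + Q = (41, 20)


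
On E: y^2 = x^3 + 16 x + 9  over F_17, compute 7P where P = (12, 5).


k = 7 = 111_2 (binary, LSB first: 111)
Double-and-add from P = (12, 5):
  bit 0 = 1: acc = O + (12, 5) = (12, 5)
  bit 1 = 1: acc = (12, 5) + (9, 7) = (4, 1)
  bit 2 = 1: acc = (4, 1) + (14, 11) = (0, 3)

7P = (0, 3)


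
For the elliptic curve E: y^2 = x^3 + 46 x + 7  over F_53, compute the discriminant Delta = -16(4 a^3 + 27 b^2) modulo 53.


4 a^3 + 27 b^2 = 4*46^3 + 27*7^2 = 389344 + 1323 = 390667
Delta = -16 * (390667) = -6250672
Delta mod 53 = 42

Delta = 42 (mod 53)


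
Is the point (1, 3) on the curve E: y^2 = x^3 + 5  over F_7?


Check whether y^2 = x^3 + 0 x + 5 (mod 7) for (x, y) = (1, 3).
LHS: y^2 = 3^2 mod 7 = 2
RHS: x^3 + 0 x + 5 = 1^3 + 0*1 + 5 mod 7 = 6
LHS != RHS

No, not on the curve


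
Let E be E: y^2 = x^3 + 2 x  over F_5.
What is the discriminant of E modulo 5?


4 a^3 + 27 b^2 = 4*2^3 + 27*0^2 = 32 + 0 = 32
Delta = -16 * (32) = -512
Delta mod 5 = 3

Delta = 3 (mod 5)


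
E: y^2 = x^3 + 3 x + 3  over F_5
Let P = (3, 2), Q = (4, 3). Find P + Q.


P != Q, so use the chord formula.
s = (y2 - y1) / (x2 - x1) = (1) / (1) mod 5 = 1
x3 = s^2 - x1 - x2 mod 5 = 1^2 - 3 - 4 = 4
y3 = s (x1 - x3) - y1 mod 5 = 1 * (3 - 4) - 2 = 2

P + Q = (4, 2)


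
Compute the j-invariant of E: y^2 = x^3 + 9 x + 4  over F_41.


Delta = -16(4 a^3 + 27 b^2) mod 41 = 19
-1728 * (4 a)^3 = -1728 * (4*9)^3 mod 41 = 12
j = 12 * 19^(-1) mod 41 = 33

j = 33 (mod 41)


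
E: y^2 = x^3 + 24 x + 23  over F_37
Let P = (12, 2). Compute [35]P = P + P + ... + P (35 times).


k = 35 = 100011_2 (binary, LSB first: 110001)
Double-and-add from P = (12, 2):
  bit 0 = 1: acc = O + (12, 2) = (12, 2)
  bit 1 = 1: acc = (12, 2) + (22, 5) = (19, 7)
  bit 2 = 0: acc unchanged = (19, 7)
  bit 3 = 0: acc unchanged = (19, 7)
  bit 4 = 0: acc unchanged = (19, 7)
  bit 5 = 1: acc = (19, 7) + (35, 2) = (24, 20)

35P = (24, 20)


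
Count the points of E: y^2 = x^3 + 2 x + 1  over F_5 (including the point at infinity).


For each x in F_5, count y with y^2 = x^3 + 2 x + 1 mod 5:
  x = 0: RHS = 1, y in [1, 4]  -> 2 point(s)
  x = 1: RHS = 4, y in [2, 3]  -> 2 point(s)
  x = 3: RHS = 4, y in [2, 3]  -> 2 point(s)
Affine points: 6. Add the point at infinity: total = 7.

#E(F_5) = 7


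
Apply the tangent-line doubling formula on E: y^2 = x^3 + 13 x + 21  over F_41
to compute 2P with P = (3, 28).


Doubling: s = (3 x1^2 + a) / (2 y1)
s = (3*3^2 + 13) / (2*28) mod 41 = 30
x3 = s^2 - 2 x1 mod 41 = 30^2 - 2*3 = 33
y3 = s (x1 - x3) - y1 mod 41 = 30 * (3 - 33) - 28 = 15

2P = (33, 15)


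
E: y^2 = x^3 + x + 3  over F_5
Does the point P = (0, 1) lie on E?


Check whether y^2 = x^3 + 1 x + 3 (mod 5) for (x, y) = (0, 1).
LHS: y^2 = 1^2 mod 5 = 1
RHS: x^3 + 1 x + 3 = 0^3 + 1*0 + 3 mod 5 = 3
LHS != RHS

No, not on the curve


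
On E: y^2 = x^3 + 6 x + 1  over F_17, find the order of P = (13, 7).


Compute successive multiples of P until we hit O:
  1P = (13, 7)
  2P = (9, 6)
  3P = (11, 2)
  4P = (12, 4)
  5P = (1, 12)
  6P = (4, 2)
  7P = (15, 7)
  8P = (6, 10)
  ... (continuing to 22P)
  22P = O

ord(P) = 22


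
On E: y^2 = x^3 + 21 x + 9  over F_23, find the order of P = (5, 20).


Compute successive multiples of P until we hit O:
  1P = (5, 20)
  2P = (16, 18)
  3P = (18, 20)
  4P = (0, 3)
  5P = (13, 8)
  6P = (13, 15)
  7P = (0, 20)
  8P = (18, 3)
  ... (continuing to 11P)
  11P = O

ord(P) = 11


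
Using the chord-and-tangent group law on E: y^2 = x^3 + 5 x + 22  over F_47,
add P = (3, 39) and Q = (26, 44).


P != Q, so use the chord formula.
s = (y2 - y1) / (x2 - x1) = (5) / (23) mod 47 = 37
x3 = s^2 - x1 - x2 mod 47 = 37^2 - 3 - 26 = 24
y3 = s (x1 - x3) - y1 mod 47 = 37 * (3 - 24) - 39 = 30

P + Q = (24, 30)


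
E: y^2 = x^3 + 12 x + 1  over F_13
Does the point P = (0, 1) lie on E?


Check whether y^2 = x^3 + 12 x + 1 (mod 13) for (x, y) = (0, 1).
LHS: y^2 = 1^2 mod 13 = 1
RHS: x^3 + 12 x + 1 = 0^3 + 12*0 + 1 mod 13 = 1
LHS = RHS

Yes, on the curve


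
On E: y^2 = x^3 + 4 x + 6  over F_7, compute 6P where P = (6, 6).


k = 6 = 110_2 (binary, LSB first: 011)
Double-and-add from P = (6, 6):
  bit 0 = 0: acc unchanged = O
  bit 1 = 1: acc = O + (2, 1) = (2, 1)
  bit 2 = 1: acc = (2, 1) + (4, 4) = (5, 5)

6P = (5, 5)


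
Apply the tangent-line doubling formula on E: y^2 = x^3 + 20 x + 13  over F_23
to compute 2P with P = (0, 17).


Doubling: s = (3 x1^2 + a) / (2 y1)
s = (3*0^2 + 20) / (2*17) mod 23 = 6
x3 = s^2 - 2 x1 mod 23 = 6^2 - 2*0 = 13
y3 = s (x1 - x3) - y1 mod 23 = 6 * (0 - 13) - 17 = 20

2P = (13, 20)


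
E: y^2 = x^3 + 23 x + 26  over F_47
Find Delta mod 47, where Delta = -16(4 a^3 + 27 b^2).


4 a^3 + 27 b^2 = 4*23^3 + 27*26^2 = 48668 + 18252 = 66920
Delta = -16 * (66920) = -1070720
Delta mod 47 = 34

Delta = 34 (mod 47)


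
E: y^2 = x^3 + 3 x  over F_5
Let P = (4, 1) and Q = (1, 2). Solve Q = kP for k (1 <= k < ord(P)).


Enumerate multiples of P until we hit Q = (1, 2):
  1P = (4, 1)
  2P = (1, 3)
  3P = (1, 2)
Match found at i = 3.

k = 3


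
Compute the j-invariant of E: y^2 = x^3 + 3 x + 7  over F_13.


Delta = -16(4 a^3 + 27 b^2) mod 13 = 10
-1728 * (4 a)^3 = -1728 * (4*3)^3 mod 13 = 12
j = 12 * 10^(-1) mod 13 = 9

j = 9 (mod 13)


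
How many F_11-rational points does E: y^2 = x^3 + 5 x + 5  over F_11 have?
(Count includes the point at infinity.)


For each x in F_11, count y with y^2 = x^3 + 5 x + 5 mod 11:
  x = 0: RHS = 5, y in [4, 7]  -> 2 point(s)
  x = 1: RHS = 0, y in [0]  -> 1 point(s)
  x = 2: RHS = 1, y in [1, 10]  -> 2 point(s)
  x = 3: RHS = 3, y in [5, 6]  -> 2 point(s)
  x = 4: RHS = 1, y in [1, 10]  -> 2 point(s)
  x = 5: RHS = 1, y in [1, 10]  -> 2 point(s)
  x = 6: RHS = 9, y in [3, 8]  -> 2 point(s)
  x = 7: RHS = 9, y in [3, 8]  -> 2 point(s)
  x = 9: RHS = 9, y in [3, 8]  -> 2 point(s)
Affine points: 17. Add the point at infinity: total = 18.

#E(F_11) = 18


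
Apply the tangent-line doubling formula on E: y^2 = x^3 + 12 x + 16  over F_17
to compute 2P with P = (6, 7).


Doubling: s = (3 x1^2 + a) / (2 y1)
s = (3*6^2 + 12) / (2*7) mod 17 = 11
x3 = s^2 - 2 x1 mod 17 = 11^2 - 2*6 = 7
y3 = s (x1 - x3) - y1 mod 17 = 11 * (6 - 7) - 7 = 16

2P = (7, 16)


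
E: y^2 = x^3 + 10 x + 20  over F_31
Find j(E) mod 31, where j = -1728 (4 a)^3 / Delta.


Delta = -16(4 a^3 + 27 b^2) mod 31 = 9
-1728 * (4 a)^3 = -1728 * (4*10)^3 mod 31 = 4
j = 4 * 9^(-1) mod 31 = 28

j = 28 (mod 31)


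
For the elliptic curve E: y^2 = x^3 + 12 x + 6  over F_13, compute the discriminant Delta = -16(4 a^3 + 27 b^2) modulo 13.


4 a^3 + 27 b^2 = 4*12^3 + 27*6^2 = 6912 + 972 = 7884
Delta = -16 * (7884) = -126144
Delta mod 13 = 8

Delta = 8 (mod 13)


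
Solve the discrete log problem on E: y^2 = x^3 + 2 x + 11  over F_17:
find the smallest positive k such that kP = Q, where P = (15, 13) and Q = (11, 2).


Enumerate multiples of P until we hit Q = (11, 2):
  1P = (15, 13)
  2P = (6, 1)
  3P = (11, 15)
  4P = (4, 7)
  5P = (16, 5)
  6P = (16, 12)
  7P = (4, 10)
  8P = (11, 2)
Match found at i = 8.

k = 8


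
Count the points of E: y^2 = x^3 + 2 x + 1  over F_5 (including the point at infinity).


For each x in F_5, count y with y^2 = x^3 + 2 x + 1 mod 5:
  x = 0: RHS = 1, y in [1, 4]  -> 2 point(s)
  x = 1: RHS = 4, y in [2, 3]  -> 2 point(s)
  x = 3: RHS = 4, y in [2, 3]  -> 2 point(s)
Affine points: 6. Add the point at infinity: total = 7.

#E(F_5) = 7


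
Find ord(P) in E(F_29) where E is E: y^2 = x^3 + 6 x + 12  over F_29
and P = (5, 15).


Compute successive multiples of P until we hit O:
  1P = (5, 15)
  2P = (26, 24)
  3P = (26, 5)
  4P = (5, 14)
  5P = O

ord(P) = 5


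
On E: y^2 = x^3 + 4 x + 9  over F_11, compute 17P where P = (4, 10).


k = 17 = 10001_2 (binary, LSB first: 10001)
Double-and-add from P = (4, 10):
  bit 0 = 1: acc = O + (4, 10) = (4, 10)
  bit 1 = 0: acc unchanged = (4, 10)
  bit 2 = 0: acc unchanged = (4, 10)
  bit 3 = 0: acc unchanged = (4, 10)
  bit 4 = 1: acc = (4, 10) + (8, 5) = (4, 1)

17P = (4, 1)


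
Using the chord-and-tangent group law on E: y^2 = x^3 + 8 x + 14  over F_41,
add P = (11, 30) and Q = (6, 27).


P != Q, so use the chord formula.
s = (y2 - y1) / (x2 - x1) = (38) / (36) mod 41 = 17
x3 = s^2 - x1 - x2 mod 41 = 17^2 - 11 - 6 = 26
y3 = s (x1 - x3) - y1 mod 41 = 17 * (11 - 26) - 30 = 2

P + Q = (26, 2)


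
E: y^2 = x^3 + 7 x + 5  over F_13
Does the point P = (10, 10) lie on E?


Check whether y^2 = x^3 + 7 x + 5 (mod 13) for (x, y) = (10, 10).
LHS: y^2 = 10^2 mod 13 = 9
RHS: x^3 + 7 x + 5 = 10^3 + 7*10 + 5 mod 13 = 9
LHS = RHS

Yes, on the curve


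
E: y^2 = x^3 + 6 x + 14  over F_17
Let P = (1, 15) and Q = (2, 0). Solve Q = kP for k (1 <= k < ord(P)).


Enumerate multiples of P until we hit Q = (2, 0):
  1P = (1, 15)
  2P = (2, 0)
Match found at i = 2.

k = 2


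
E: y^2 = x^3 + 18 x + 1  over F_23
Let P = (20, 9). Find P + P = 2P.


Doubling: s = (3 x1^2 + a) / (2 y1)
s = (3*20^2 + 18) / (2*9) mod 23 = 14
x3 = s^2 - 2 x1 mod 23 = 14^2 - 2*20 = 18
y3 = s (x1 - x3) - y1 mod 23 = 14 * (20 - 18) - 9 = 19

2P = (18, 19)


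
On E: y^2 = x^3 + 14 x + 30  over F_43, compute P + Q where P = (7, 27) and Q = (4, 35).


P != Q, so use the chord formula.
s = (y2 - y1) / (x2 - x1) = (8) / (40) mod 43 = 26
x3 = s^2 - x1 - x2 mod 43 = 26^2 - 7 - 4 = 20
y3 = s (x1 - x3) - y1 mod 43 = 26 * (7 - 20) - 27 = 22

P + Q = (20, 22)


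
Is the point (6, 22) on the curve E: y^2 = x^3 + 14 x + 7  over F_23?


Check whether y^2 = x^3 + 14 x + 7 (mod 23) for (x, y) = (6, 22).
LHS: y^2 = 22^2 mod 23 = 1
RHS: x^3 + 14 x + 7 = 6^3 + 14*6 + 7 mod 23 = 8
LHS != RHS

No, not on the curve


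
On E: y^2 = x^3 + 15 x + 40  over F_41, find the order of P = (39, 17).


Compute successive multiples of P until we hit O:
  1P = (39, 17)
  2P = (8, 4)
  3P = (33, 8)
  4P = (2, 18)
  5P = (18, 19)
  6P = (0, 32)
  7P = (7, 18)
  8P = (35, 29)
  ... (continuing to 50P)
  50P = O

ord(P) = 50


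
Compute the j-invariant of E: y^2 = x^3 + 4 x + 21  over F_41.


Delta = -16(4 a^3 + 27 b^2) mod 41 = 19
-1728 * (4 a)^3 = -1728 * (4*4)^3 mod 41 = 24
j = 24 * 19^(-1) mod 41 = 25

j = 25 (mod 41)


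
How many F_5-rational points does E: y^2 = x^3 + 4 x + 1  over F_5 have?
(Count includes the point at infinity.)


For each x in F_5, count y with y^2 = x^3 + 4 x + 1 mod 5:
  x = 0: RHS = 1, y in [1, 4]  -> 2 point(s)
  x = 1: RHS = 1, y in [1, 4]  -> 2 point(s)
  x = 3: RHS = 0, y in [0]  -> 1 point(s)
  x = 4: RHS = 1, y in [1, 4]  -> 2 point(s)
Affine points: 7. Add the point at infinity: total = 8.

#E(F_5) = 8


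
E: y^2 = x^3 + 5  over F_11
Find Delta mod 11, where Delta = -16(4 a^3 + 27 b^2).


4 a^3 + 27 b^2 = 4*0^3 + 27*5^2 = 0 + 675 = 675
Delta = -16 * (675) = -10800
Delta mod 11 = 2

Delta = 2 (mod 11)


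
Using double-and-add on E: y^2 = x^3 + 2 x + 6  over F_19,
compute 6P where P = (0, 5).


k = 6 = 110_2 (binary, LSB first: 011)
Double-and-add from P = (0, 5):
  bit 0 = 0: acc unchanged = O
  bit 1 = 1: acc = O + (16, 7) = (16, 7)
  bit 2 = 1: acc = (16, 7) + (10, 0) = (16, 12)

6P = (16, 12)


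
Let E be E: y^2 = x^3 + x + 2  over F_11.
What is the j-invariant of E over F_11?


Delta = -16(4 a^3 + 27 b^2) mod 11 = 1
-1728 * (4 a)^3 = -1728 * (4*1)^3 mod 11 = 2
j = 2 * 1^(-1) mod 11 = 2

j = 2 (mod 11)


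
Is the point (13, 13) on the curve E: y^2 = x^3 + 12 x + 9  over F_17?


Check whether y^2 = x^3 + 12 x + 9 (mod 17) for (x, y) = (13, 13).
LHS: y^2 = 13^2 mod 17 = 16
RHS: x^3 + 12 x + 9 = 13^3 + 12*13 + 9 mod 17 = 16
LHS = RHS

Yes, on the curve


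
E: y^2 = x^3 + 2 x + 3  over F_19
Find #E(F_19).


For each x in F_19, count y with y^2 = x^3 + 2 x + 3 mod 19:
  x = 1: RHS = 6, y in [5, 14]  -> 2 point(s)
  x = 3: RHS = 17, y in [6, 13]  -> 2 point(s)
  x = 5: RHS = 5, y in [9, 10]  -> 2 point(s)
  x = 9: RHS = 9, y in [3, 16]  -> 2 point(s)
  x = 10: RHS = 16, y in [4, 15]  -> 2 point(s)
  x = 11: RHS = 7, y in [8, 11]  -> 2 point(s)
  x = 12: RHS = 7, y in [8, 11]  -> 2 point(s)
  x = 14: RHS = 1, y in [1, 18]  -> 2 point(s)
  x = 15: RHS = 7, y in [8, 11]  -> 2 point(s)
  x = 18: RHS = 0, y in [0]  -> 1 point(s)
Affine points: 19. Add the point at infinity: total = 20.

#E(F_19) = 20


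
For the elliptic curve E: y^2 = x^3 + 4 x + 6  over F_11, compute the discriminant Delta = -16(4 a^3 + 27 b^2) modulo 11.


4 a^3 + 27 b^2 = 4*4^3 + 27*6^2 = 256 + 972 = 1228
Delta = -16 * (1228) = -19648
Delta mod 11 = 9

Delta = 9 (mod 11)


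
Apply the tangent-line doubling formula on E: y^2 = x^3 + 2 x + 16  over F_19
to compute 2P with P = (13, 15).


Doubling: s = (3 x1^2 + a) / (2 y1)
s = (3*13^2 + 2) / (2*15) mod 19 = 10
x3 = s^2 - 2 x1 mod 19 = 10^2 - 2*13 = 17
y3 = s (x1 - x3) - y1 mod 19 = 10 * (13 - 17) - 15 = 2

2P = (17, 2)


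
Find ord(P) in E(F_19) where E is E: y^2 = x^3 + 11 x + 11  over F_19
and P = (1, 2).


Compute successive multiples of P until we hit O:
  1P = (1, 2)
  2P = (15, 6)
  3P = (12, 3)
  4P = (17, 0)
  5P = (12, 16)
  6P = (15, 13)
  7P = (1, 17)
  8P = O

ord(P) = 8


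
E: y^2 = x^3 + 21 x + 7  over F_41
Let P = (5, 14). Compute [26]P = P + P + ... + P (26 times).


k = 26 = 11010_2 (binary, LSB first: 01011)
Double-and-add from P = (5, 14):
  bit 0 = 0: acc unchanged = O
  bit 1 = 1: acc = O + (21, 19) = (21, 19)
  bit 2 = 0: acc unchanged = (21, 19)
  bit 3 = 1: acc = (21, 19) + (7, 13) = (9, 33)
  bit 4 = 1: acc = (9, 33) + (36, 33) = (37, 8)

26P = (37, 8)


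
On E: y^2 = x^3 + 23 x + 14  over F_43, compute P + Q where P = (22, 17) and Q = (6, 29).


P != Q, so use the chord formula.
s = (y2 - y1) / (x2 - x1) = (12) / (27) mod 43 = 10
x3 = s^2 - x1 - x2 mod 43 = 10^2 - 22 - 6 = 29
y3 = s (x1 - x3) - y1 mod 43 = 10 * (22 - 29) - 17 = 42

P + Q = (29, 42)


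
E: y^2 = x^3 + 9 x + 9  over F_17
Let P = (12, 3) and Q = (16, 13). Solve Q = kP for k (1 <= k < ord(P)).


Enumerate multiples of P until we hit Q = (16, 13):
  1P = (12, 3)
  2P = (2, 1)
  3P = (1, 6)
  4P = (0, 3)
  5P = (5, 14)
  6P = (16, 13)
Match found at i = 6.

k = 6


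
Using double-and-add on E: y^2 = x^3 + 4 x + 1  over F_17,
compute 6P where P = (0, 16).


k = 6 = 110_2 (binary, LSB first: 011)
Double-and-add from P = (0, 16):
  bit 0 = 0: acc unchanged = O
  bit 1 = 1: acc = O + (4, 9) = (4, 9)
  bit 2 = 1: acc = (4, 9) + (10, 2) = (2, 0)

6P = (2, 0)


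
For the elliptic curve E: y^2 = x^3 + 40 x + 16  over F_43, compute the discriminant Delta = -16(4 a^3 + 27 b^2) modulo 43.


4 a^3 + 27 b^2 = 4*40^3 + 27*16^2 = 256000 + 6912 = 262912
Delta = -16 * (262912) = -4206592
Delta mod 43 = 12

Delta = 12 (mod 43)


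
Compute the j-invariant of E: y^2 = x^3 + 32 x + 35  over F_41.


Delta = -16(4 a^3 + 27 b^2) mod 41 = 26
-1728 * (4 a)^3 = -1728 * (4*32)^3 mod 41 = 29
j = 29 * 26^(-1) mod 41 = 9

j = 9 (mod 41)


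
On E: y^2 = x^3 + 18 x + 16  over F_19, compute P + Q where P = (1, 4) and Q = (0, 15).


P != Q, so use the chord formula.
s = (y2 - y1) / (x2 - x1) = (11) / (18) mod 19 = 8
x3 = s^2 - x1 - x2 mod 19 = 8^2 - 1 - 0 = 6
y3 = s (x1 - x3) - y1 mod 19 = 8 * (1 - 6) - 4 = 13

P + Q = (6, 13)


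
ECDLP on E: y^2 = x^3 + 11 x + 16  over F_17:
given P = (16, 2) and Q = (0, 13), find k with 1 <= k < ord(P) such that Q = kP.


Enumerate multiples of P until we hit Q = (0, 13):
  1P = (16, 2)
  2P = (10, 2)
  3P = (8, 15)
  4P = (6, 3)
  5P = (3, 12)
  6P = (0, 4)
  7P = (5, 3)
  8P = (5, 14)
  9P = (0, 13)
Match found at i = 9.

k = 9


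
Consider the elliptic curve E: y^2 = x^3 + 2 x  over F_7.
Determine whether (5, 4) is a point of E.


Check whether y^2 = x^3 + 2 x + 0 (mod 7) for (x, y) = (5, 4).
LHS: y^2 = 4^2 mod 7 = 2
RHS: x^3 + 2 x + 0 = 5^3 + 2*5 + 0 mod 7 = 2
LHS = RHS

Yes, on the curve


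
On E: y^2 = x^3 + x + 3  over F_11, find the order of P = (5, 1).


Compute successive multiples of P until we hit O:
  1P = (5, 1)
  2P = (4, 4)
  3P = (0, 6)
  4P = (7, 1)
  5P = (10, 10)
  6P = (1, 4)
  7P = (9, 2)
  8P = (6, 7)
  ... (continuing to 18P)
  18P = O

ord(P) = 18


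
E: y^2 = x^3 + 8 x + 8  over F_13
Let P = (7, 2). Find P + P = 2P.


Doubling: s = (3 x1^2 + a) / (2 y1)
s = (3*7^2 + 8) / (2*2) mod 13 = 3
x3 = s^2 - 2 x1 mod 13 = 3^2 - 2*7 = 8
y3 = s (x1 - x3) - y1 mod 13 = 3 * (7 - 8) - 2 = 8

2P = (8, 8)


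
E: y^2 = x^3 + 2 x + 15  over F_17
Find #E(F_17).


For each x in F_17, count y with y^2 = x^3 + 2 x + 15 mod 17:
  x = 0: RHS = 15, y in [7, 10]  -> 2 point(s)
  x = 1: RHS = 1, y in [1, 16]  -> 2 point(s)
  x = 4: RHS = 2, y in [6, 11]  -> 2 point(s)
  x = 7: RHS = 15, y in [7, 10]  -> 2 point(s)
  x = 8: RHS = 16, y in [4, 13]  -> 2 point(s)
  x = 10: RHS = 15, y in [7, 10]  -> 2 point(s)
  x = 11: RHS = 8, y in [5, 12]  -> 2 point(s)
  x = 12: RHS = 16, y in [4, 13]  -> 2 point(s)
  x = 14: RHS = 16, y in [4, 13]  -> 2 point(s)
Affine points: 18. Add the point at infinity: total = 19.

#E(F_17) = 19


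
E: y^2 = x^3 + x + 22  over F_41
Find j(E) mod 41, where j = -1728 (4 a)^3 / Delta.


Delta = -16(4 a^3 + 27 b^2) mod 41 = 30
-1728 * (4 a)^3 = -1728 * (4*1)^3 mod 41 = 26
j = 26 * 30^(-1) mod 41 = 20

j = 20 (mod 41)


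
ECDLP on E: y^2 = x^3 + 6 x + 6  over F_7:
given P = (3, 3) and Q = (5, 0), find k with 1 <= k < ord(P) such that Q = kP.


Enumerate multiples of P until we hit Q = (5, 0):
  1P = (3, 3)
  2P = (5, 0)
Match found at i = 2.

k = 2


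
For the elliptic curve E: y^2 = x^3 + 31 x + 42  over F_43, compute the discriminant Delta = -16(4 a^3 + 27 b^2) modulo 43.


4 a^3 + 27 b^2 = 4*31^3 + 27*42^2 = 119164 + 47628 = 166792
Delta = -16 * (166792) = -2668672
Delta mod 43 = 37

Delta = 37 (mod 43)


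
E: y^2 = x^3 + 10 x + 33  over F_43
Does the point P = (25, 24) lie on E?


Check whether y^2 = x^3 + 10 x + 33 (mod 43) for (x, y) = (25, 24).
LHS: y^2 = 24^2 mod 43 = 17
RHS: x^3 + 10 x + 33 = 25^3 + 10*25 + 33 mod 43 = 41
LHS != RHS

No, not on the curve


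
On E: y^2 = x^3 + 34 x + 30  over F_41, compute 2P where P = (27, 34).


Doubling: s = (3 x1^2 + a) / (2 y1)
s = (3*27^2 + 34) / (2*34) mod 41 = 20
x3 = s^2 - 2 x1 mod 41 = 20^2 - 2*27 = 18
y3 = s (x1 - x3) - y1 mod 41 = 20 * (27 - 18) - 34 = 23

2P = (18, 23)


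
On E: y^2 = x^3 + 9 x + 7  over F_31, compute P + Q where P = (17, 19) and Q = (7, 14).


P != Q, so use the chord formula.
s = (y2 - y1) / (x2 - x1) = (26) / (21) mod 31 = 16
x3 = s^2 - x1 - x2 mod 31 = 16^2 - 17 - 7 = 15
y3 = s (x1 - x3) - y1 mod 31 = 16 * (17 - 15) - 19 = 13

P + Q = (15, 13)


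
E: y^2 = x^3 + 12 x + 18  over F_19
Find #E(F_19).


For each x in F_19, count y with y^2 = x^3 + 12 x + 18 mod 19:
  x = 3: RHS = 5, y in [9, 10]  -> 2 point(s)
  x = 4: RHS = 16, y in [4, 15]  -> 2 point(s)
  x = 9: RHS = 0, y in [0]  -> 1 point(s)
  x = 10: RHS = 17, y in [6, 13]  -> 2 point(s)
  x = 12: RHS = 9, y in [3, 16]  -> 2 point(s)
  x = 14: RHS = 4, y in [2, 17]  -> 2 point(s)
  x = 15: RHS = 1, y in [1, 18]  -> 2 point(s)
  x = 17: RHS = 5, y in [9, 10]  -> 2 point(s)
  x = 18: RHS = 5, y in [9, 10]  -> 2 point(s)
Affine points: 17. Add the point at infinity: total = 18.

#E(F_19) = 18


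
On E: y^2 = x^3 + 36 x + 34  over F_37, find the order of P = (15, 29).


Compute successive multiples of P until we hit O:
  1P = (15, 29)
  2P = (35, 18)
  3P = (12, 23)
  4P = (14, 10)
  5P = (36, 16)
  6P = (16, 28)
  7P = (7, 0)
  8P = (16, 9)
  ... (continuing to 14P)
  14P = O

ord(P) = 14


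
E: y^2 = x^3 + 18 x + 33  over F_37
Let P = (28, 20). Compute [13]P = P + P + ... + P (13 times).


k = 13 = 1101_2 (binary, LSB first: 1011)
Double-and-add from P = (28, 20):
  bit 0 = 1: acc = O + (28, 20) = (28, 20)
  bit 1 = 0: acc unchanged = (28, 20)
  bit 2 = 1: acc = (28, 20) + (34, 10) = (23, 21)
  bit 3 = 1: acc = (23, 21) + (18, 26) = (34, 27)

13P = (34, 27)


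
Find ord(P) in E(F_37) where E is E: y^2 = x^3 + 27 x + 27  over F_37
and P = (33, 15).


Compute successive multiples of P until we hit O:
  1P = (33, 15)
  2P = (5, 18)
  3P = (32, 10)
  4P = (34, 17)
  5P = (11, 29)
  6P = (9, 0)
  7P = (11, 8)
  8P = (34, 20)
  ... (continuing to 12P)
  12P = O

ord(P) = 12


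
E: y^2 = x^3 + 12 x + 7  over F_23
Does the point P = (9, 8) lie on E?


Check whether y^2 = x^3 + 12 x + 7 (mod 23) for (x, y) = (9, 8).
LHS: y^2 = 8^2 mod 23 = 18
RHS: x^3 + 12 x + 7 = 9^3 + 12*9 + 7 mod 23 = 16
LHS != RHS

No, not on the curve


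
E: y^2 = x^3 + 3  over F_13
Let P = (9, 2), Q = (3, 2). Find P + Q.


P != Q, so use the chord formula.
s = (y2 - y1) / (x2 - x1) = (0) / (7) mod 13 = 0
x3 = s^2 - x1 - x2 mod 13 = 0^2 - 9 - 3 = 1
y3 = s (x1 - x3) - y1 mod 13 = 0 * (9 - 1) - 2 = 11

P + Q = (1, 11)


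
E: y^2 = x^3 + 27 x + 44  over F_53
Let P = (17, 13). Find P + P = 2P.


Doubling: s = (3 x1^2 + a) / (2 y1)
s = (3*17^2 + 27) / (2*13) mod 53 = 14
x3 = s^2 - 2 x1 mod 53 = 14^2 - 2*17 = 3
y3 = s (x1 - x3) - y1 mod 53 = 14 * (17 - 3) - 13 = 24

2P = (3, 24)


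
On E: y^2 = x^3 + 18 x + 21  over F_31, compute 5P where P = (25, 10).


k = 5 = 101_2 (binary, LSB first: 101)
Double-and-add from P = (25, 10):
  bit 0 = 1: acc = O + (25, 10) = (25, 10)
  bit 1 = 0: acc unchanged = (25, 10)
  bit 2 = 1: acc = (25, 10) + (29, 15) = (27, 3)

5P = (27, 3)


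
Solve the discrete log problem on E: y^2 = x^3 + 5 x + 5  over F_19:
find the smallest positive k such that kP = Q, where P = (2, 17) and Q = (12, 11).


Enumerate multiples of P until we hit Q = (12, 11):
  1P = (2, 17)
  2P = (1, 12)
  3P = (3, 16)
  4P = (15, 15)
  5P = (0, 9)
  6P = (14, 11)
  7P = (8, 5)
  8P = (13, 5)
  9P = (11, 17)
  10P = (6, 2)
  11P = (12, 11)
Match found at i = 11.

k = 11


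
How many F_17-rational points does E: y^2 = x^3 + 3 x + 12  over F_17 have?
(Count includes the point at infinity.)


For each x in F_17, count y with y^2 = x^3 + 3 x + 12 mod 17:
  x = 1: RHS = 16, y in [4, 13]  -> 2 point(s)
  x = 2: RHS = 9, y in [3, 14]  -> 2 point(s)
  x = 5: RHS = 16, y in [4, 13]  -> 2 point(s)
  x = 6: RHS = 8, y in [5, 12]  -> 2 point(s)
  x = 7: RHS = 2, y in [6, 11]  -> 2 point(s)
  x = 8: RHS = 4, y in [2, 15]  -> 2 point(s)
  x = 11: RHS = 16, y in [4, 13]  -> 2 point(s)
  x = 12: RHS = 8, y in [5, 12]  -> 2 point(s)
  x = 13: RHS = 4, y in [2, 15]  -> 2 point(s)
  x = 15: RHS = 15, y in [7, 10]  -> 2 point(s)
  x = 16: RHS = 8, y in [5, 12]  -> 2 point(s)
Affine points: 22. Add the point at infinity: total = 23.

#E(F_17) = 23


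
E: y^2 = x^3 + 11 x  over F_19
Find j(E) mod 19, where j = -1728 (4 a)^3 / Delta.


Delta = -16(4 a^3 + 27 b^2) mod 19 = 12
-1728 * (4 a)^3 = -1728 * (4*11)^3 mod 19 = 7
j = 7 * 12^(-1) mod 19 = 18

j = 18 (mod 19)


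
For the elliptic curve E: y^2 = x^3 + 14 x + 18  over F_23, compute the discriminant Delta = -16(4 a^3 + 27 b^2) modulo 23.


4 a^3 + 27 b^2 = 4*14^3 + 27*18^2 = 10976 + 8748 = 19724
Delta = -16 * (19724) = -315584
Delta mod 23 = 22

Delta = 22 (mod 23)


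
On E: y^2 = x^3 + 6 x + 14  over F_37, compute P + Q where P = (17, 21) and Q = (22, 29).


P != Q, so use the chord formula.
s = (y2 - y1) / (x2 - x1) = (8) / (5) mod 37 = 9
x3 = s^2 - x1 - x2 mod 37 = 9^2 - 17 - 22 = 5
y3 = s (x1 - x3) - y1 mod 37 = 9 * (17 - 5) - 21 = 13

P + Q = (5, 13)


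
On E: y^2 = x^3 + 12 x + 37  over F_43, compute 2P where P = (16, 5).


Doubling: s = (3 x1^2 + a) / (2 y1)
s = (3*16^2 + 12) / (2*5) mod 43 = 35
x3 = s^2 - 2 x1 mod 43 = 35^2 - 2*16 = 32
y3 = s (x1 - x3) - y1 mod 43 = 35 * (16 - 32) - 5 = 37

2P = (32, 37)


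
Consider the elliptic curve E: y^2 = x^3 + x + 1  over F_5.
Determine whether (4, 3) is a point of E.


Check whether y^2 = x^3 + 1 x + 1 (mod 5) for (x, y) = (4, 3).
LHS: y^2 = 3^2 mod 5 = 4
RHS: x^3 + 1 x + 1 = 4^3 + 1*4 + 1 mod 5 = 4
LHS = RHS

Yes, on the curve


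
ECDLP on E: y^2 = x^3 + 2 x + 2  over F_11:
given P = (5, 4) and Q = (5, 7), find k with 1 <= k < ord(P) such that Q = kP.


Enumerate multiples of P until we hit Q = (5, 7):
  1P = (5, 4)
  2P = (1, 7)
  3P = (9, 10)
  4P = (2, 6)
  5P = (2, 5)
  6P = (9, 1)
  7P = (1, 4)
  8P = (5, 7)
Match found at i = 8.

k = 8


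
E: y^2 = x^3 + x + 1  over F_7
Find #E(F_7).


For each x in F_7, count y with y^2 = x^3 + 1 x + 1 mod 7:
  x = 0: RHS = 1, y in [1, 6]  -> 2 point(s)
  x = 2: RHS = 4, y in [2, 5]  -> 2 point(s)
Affine points: 4. Add the point at infinity: total = 5.

#E(F_7) = 5


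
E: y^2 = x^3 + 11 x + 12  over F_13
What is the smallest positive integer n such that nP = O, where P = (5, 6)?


Compute successive multiples of P until we hit O:
  1P = (5, 6)
  2P = (2, 9)
  3P = (7, 9)
  4P = (0, 8)
  5P = (4, 4)
  6P = (8, 1)
  7P = (10, 11)
  8P = (12, 0)
  ... (continuing to 16P)
  16P = O

ord(P) = 16


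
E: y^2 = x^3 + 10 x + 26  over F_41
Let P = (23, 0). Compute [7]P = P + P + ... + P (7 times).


k = 7 = 111_2 (binary, LSB first: 111)
Double-and-add from P = (23, 0):
  bit 0 = 1: acc = O + (23, 0) = (23, 0)
  bit 1 = 1: acc = (23, 0) + O = (23, 0)
  bit 2 = 1: acc = (23, 0) + O = (23, 0)

7P = (23, 0)


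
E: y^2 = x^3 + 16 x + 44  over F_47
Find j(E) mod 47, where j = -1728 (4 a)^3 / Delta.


Delta = -16(4 a^3 + 27 b^2) mod 47 = 35
-1728 * (4 a)^3 = -1728 * (4*16)^3 mod 47 = 40
j = 40 * 35^(-1) mod 47 = 28

j = 28 (mod 47)


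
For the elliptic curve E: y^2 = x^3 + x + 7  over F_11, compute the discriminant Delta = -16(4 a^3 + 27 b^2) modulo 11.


4 a^3 + 27 b^2 = 4*1^3 + 27*7^2 = 4 + 1323 = 1327
Delta = -16 * (1327) = -21232
Delta mod 11 = 9

Delta = 9 (mod 11)


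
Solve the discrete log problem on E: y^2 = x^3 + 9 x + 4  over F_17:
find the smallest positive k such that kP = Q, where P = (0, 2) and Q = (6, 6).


Enumerate multiples of P until we hit Q = (6, 6):
  1P = (0, 2)
  2P = (4, 6)
  3P = (14, 1)
  4P = (5, 2)
  5P = (12, 15)
  6P = (7, 6)
  7P = (2, 9)
  8P = (6, 11)
  9P = (9, 10)
  10P = (9, 7)
  11P = (6, 6)
Match found at i = 11.

k = 11


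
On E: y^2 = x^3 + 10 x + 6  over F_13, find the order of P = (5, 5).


Compute successive multiples of P until we hit O:
  1P = (5, 5)
  2P = (7, 4)
  3P = (11, 11)
  4P = (11, 2)
  5P = (7, 9)
  6P = (5, 8)
  7P = O

ord(P) = 7
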